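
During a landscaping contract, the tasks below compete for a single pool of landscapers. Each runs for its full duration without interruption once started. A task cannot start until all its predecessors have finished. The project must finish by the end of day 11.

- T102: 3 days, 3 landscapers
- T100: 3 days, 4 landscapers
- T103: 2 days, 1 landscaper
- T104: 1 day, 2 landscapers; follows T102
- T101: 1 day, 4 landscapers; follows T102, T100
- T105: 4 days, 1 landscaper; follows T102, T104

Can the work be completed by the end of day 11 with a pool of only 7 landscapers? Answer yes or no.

yes

Schedule T102@1, T100@4, T103@1, T104@7, T101@8, T105@8: d1:4  d2:4  d3:3  d4:4  d5:4  d6:4  d7:2  d8:5  d9:1  d10:1  d11:1 — peak 5 ≤ 7.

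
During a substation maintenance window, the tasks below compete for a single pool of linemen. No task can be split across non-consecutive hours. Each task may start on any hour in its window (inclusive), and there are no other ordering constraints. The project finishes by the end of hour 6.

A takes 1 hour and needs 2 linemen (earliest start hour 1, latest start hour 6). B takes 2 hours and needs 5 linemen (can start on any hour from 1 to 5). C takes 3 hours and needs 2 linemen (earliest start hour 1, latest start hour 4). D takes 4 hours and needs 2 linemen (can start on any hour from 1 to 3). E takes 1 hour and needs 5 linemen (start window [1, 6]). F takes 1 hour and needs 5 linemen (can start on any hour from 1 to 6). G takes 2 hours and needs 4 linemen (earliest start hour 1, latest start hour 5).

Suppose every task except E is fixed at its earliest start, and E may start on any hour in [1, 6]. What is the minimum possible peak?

E@1: h1:25  h2:13  h3:4  h4:2  h5:0  h6:0 → peak 25
E@2: h1:20  h2:18  h3:4  h4:2  h5:0  h6:0 → peak 20
E@3: h1:20  h2:13  h3:9  h4:2  h5:0  h6:0 → peak 20
E@4: h1:20  h2:13  h3:4  h4:7  h5:0  h6:0 → peak 20
E@5: h1:20  h2:13  h3:4  h4:2  h5:5  h6:0 → peak 20
E@6: h1:20  h2:13  h3:4  h4:2  h5:0  h6:5 → peak 20
Best is E@2, peak 20.

20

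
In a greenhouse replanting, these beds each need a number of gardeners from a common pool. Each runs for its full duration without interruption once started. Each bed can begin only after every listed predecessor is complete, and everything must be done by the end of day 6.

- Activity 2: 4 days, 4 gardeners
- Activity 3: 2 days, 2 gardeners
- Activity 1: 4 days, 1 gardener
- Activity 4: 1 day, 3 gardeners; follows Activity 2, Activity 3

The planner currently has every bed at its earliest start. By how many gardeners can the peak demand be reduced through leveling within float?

1

Early-start peak: d1:7  d2:7  d3:5  d4:5  d5:3  d6:0 ⇒ 7.
Leveled (Activity 2@1, Activity 3@1, Activity 1@3, Activity 4@5): d1:6  d2:6  d3:5  d4:5  d5:4  d6:1 ⇒ 6.
Reduction 7 − 6 = 1.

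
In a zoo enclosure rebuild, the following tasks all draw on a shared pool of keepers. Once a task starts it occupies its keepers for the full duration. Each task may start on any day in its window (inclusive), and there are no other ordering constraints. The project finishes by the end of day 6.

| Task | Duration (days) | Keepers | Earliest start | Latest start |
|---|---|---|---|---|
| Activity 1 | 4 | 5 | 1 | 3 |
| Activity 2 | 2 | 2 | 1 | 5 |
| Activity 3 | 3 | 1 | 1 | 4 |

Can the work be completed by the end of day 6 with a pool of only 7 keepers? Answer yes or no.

yes

Schedule Activity 1@1, Activity 2@5, Activity 3@1: d1:6  d2:6  d3:6  d4:5  d5:2  d6:2 — peak 6 ≤ 7.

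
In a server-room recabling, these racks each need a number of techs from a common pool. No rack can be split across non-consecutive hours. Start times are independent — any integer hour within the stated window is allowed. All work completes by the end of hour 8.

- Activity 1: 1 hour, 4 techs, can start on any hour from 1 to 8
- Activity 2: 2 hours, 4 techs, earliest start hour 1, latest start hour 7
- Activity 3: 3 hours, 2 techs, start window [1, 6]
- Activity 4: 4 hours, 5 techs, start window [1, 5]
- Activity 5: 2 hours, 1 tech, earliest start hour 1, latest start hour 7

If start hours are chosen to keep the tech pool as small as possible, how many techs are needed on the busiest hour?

Early-start (Activity 1@1, Activity 2@1, Activity 3@1, Activity 4@1, Activity 5@1) gives peak 16: h1:16  h2:12  h3:7  h4:5  h5:0  h6:0  h7:0  h8:0.
Shift Activity 2→2, Activity 4→4, Activity 5→4.
Schedule Activity 1@1, Activity 2@2, Activity 3@1, Activity 4@4, Activity 5@4: h1:6  h2:6  h3:6  h4:6  h5:6  h6:5  h7:5  h8:0 — peak 6.

6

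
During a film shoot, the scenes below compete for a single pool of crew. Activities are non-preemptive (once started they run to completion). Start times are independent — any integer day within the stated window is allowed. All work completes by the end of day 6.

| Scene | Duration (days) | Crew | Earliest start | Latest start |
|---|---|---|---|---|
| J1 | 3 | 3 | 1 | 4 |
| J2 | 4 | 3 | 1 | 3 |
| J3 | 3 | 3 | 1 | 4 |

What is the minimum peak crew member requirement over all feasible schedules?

Early-start (J1@1, J2@1, J3@1) gives peak 9: d1:9  d2:9  d3:9  d4:3  d5:0  d6:0.
Shift J3→4.
Schedule J1@1, J2@1, J3@4: d1:6  d2:6  d3:6  d4:6  d5:3  d6:3 — peak 6.

6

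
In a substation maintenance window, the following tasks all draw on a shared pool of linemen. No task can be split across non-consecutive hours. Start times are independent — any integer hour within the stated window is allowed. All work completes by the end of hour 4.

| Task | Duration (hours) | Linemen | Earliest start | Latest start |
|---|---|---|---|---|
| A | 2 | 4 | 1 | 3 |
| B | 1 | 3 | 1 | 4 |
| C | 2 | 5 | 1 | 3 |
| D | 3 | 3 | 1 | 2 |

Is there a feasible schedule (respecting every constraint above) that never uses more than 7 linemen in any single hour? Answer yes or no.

no

Total lineman-hours = 30; over 4 hours the average is 30/4 > 7, so some hour must exceed 7.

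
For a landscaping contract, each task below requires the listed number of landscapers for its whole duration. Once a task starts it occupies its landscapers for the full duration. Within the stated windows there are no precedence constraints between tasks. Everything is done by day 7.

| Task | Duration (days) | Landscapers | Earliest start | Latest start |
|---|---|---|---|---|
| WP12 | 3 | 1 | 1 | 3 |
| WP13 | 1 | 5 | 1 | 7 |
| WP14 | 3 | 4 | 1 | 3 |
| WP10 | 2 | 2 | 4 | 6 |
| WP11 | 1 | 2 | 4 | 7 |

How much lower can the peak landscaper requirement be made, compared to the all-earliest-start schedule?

5

Early-start peak: d1:10  d2:5  d3:5  d4:4  d5:2  d6:0  d7:0 ⇒ 10.
Leveled (WP12@1, WP13@4, WP14@1, WP10@5, WP11@5): d1:5  d2:5  d3:5  d4:5  d5:4  d6:2  d7:0 ⇒ 5.
Reduction 10 − 5 = 5.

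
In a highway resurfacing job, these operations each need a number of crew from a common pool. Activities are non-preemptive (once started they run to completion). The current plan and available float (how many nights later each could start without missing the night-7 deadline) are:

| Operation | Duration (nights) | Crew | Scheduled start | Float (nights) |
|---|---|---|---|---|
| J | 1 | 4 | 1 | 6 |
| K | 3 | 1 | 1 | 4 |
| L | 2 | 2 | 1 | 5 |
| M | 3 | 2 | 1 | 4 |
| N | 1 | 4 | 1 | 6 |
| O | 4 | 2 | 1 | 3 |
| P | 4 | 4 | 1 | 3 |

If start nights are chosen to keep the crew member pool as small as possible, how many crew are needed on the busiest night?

Early-start (J@1, K@1, L@1, M@1, N@1, O@1, P@1) gives peak 19: n1:19  n2:11  n3:9  n4:6  n5:0  n6:0  n7:0.
Shift M→2, N→3, O→4, P→4.
Schedule J@1, K@1, L@1, M@2, N@3, O@4, P@4: n1:7  n2:5  n3:7  n4:8  n5:6  n6:6  n7:6 — peak 8.

8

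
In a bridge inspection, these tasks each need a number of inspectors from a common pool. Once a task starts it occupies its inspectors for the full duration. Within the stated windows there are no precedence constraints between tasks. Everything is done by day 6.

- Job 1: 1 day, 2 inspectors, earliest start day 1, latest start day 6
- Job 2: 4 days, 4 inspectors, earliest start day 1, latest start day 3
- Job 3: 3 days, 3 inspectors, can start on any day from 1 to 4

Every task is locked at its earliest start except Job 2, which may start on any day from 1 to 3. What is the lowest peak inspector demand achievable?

7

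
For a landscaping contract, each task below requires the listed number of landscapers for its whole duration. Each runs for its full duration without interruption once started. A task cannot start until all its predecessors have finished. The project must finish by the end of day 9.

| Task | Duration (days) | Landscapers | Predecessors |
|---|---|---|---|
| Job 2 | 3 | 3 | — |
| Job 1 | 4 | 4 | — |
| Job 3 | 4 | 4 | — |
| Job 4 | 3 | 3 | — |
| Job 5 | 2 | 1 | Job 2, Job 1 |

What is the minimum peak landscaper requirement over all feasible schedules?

7

Early-start (Job 2@1, Job 1@1, Job 3@1, Job 4@1, Job 5@5) gives peak 14: d1:14  d2:14  d3:14  d4:8  d5:1  d6:1  d7:0  d8:0  d9:0.
Shift Job 3→5, Job 4→4, Job 5→7.
Schedule Job 2@1, Job 1@1, Job 3@5, Job 4@4, Job 5@7: d1:7  d2:7  d3:7  d4:7  d5:7  d6:7  d7:5  d8:5  d9:0 — peak 7.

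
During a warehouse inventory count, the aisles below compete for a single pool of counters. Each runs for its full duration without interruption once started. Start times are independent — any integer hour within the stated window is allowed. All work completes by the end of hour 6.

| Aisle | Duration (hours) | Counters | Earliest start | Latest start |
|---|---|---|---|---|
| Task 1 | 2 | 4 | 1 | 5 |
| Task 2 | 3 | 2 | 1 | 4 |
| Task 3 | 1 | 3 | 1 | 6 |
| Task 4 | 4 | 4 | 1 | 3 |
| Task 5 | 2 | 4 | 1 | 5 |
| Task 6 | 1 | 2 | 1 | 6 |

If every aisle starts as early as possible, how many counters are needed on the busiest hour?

19

Early-start schedule: Task 1@1, Task 2@1, Task 3@1, Task 4@1, Task 5@1, Task 6@1.
Load per hour: hour 1: 19, hour 2: 14, hour 3: 6, hour 4: 4, hour 5: 0, hour 6: 0.
Peak is 19.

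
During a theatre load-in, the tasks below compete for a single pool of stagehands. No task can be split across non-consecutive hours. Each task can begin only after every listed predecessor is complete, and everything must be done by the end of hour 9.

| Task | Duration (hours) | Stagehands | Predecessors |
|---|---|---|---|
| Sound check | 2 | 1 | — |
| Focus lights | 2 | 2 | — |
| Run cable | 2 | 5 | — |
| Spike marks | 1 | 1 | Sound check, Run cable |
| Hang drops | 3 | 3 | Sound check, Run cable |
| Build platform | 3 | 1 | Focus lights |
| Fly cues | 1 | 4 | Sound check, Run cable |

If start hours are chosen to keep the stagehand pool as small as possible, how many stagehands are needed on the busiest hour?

5

Early-start (Sound check@1, Focus lights@1, Run cable@1, Spike marks@3, Hang drops@3, Build platform@3, Fly cues@3) gives peak 9: h1:8  h2:8  h3:9  h4:4  h5:4  h6:0  h7:0  h8:0  h9:0.
Shift Run cable→3, Spike marks→5, Hang drops→5, Build platform→5, Fly cues→8.
Schedule Sound check@1, Focus lights@1, Run cable@3, Spike marks@5, Hang drops@5, Build platform@5, Fly cues@8: h1:3  h2:3  h3:5  h4:5  h5:5  h6:4  h7:4  h8:4  h9:0 — peak 5.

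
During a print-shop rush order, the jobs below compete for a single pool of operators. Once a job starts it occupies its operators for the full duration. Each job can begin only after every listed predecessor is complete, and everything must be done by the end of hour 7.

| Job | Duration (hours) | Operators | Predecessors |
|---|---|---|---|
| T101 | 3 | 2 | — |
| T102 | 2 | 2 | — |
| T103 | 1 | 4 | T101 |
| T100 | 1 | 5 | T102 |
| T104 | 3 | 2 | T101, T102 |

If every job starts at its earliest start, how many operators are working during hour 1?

4

At early start, hour 1 has: T101, T102.
Demand: 2 + 2 = 4.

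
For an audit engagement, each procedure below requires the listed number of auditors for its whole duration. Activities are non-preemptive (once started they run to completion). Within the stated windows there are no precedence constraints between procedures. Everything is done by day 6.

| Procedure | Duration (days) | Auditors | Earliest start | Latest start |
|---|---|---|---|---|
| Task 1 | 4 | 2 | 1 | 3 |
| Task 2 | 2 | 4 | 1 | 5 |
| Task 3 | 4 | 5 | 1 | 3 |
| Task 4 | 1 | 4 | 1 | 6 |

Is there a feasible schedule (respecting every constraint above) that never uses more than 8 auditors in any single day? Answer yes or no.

yes

Schedule Task 1@1, Task 2@5, Task 3@1, Task 4@5: d1:7  d2:7  d3:7  d4:7  d5:8  d6:4 — peak 8 ≤ 8.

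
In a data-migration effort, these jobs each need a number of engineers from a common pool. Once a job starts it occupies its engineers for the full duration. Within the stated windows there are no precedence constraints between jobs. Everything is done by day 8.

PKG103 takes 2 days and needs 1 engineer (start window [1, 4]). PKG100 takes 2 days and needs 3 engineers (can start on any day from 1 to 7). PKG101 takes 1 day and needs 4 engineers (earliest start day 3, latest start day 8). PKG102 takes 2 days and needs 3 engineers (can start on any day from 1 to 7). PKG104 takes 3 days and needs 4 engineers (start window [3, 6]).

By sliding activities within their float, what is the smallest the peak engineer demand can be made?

4

Early-start (PKG103@1, PKG100@1, PKG101@3, PKG102@1, PKG104@3) gives peak 8: d1:7  d2:7  d3:8  d4:4  d5:4  d6:0  d7:0  d8:0.
Shift PKG102→4, PKG104→6.
Schedule PKG103@1, PKG100@1, PKG101@3, PKG102@4, PKG104@6: d1:4  d2:4  d3:4  d4:3  d5:3  d6:4  d7:4  d8:4 — peak 4.
Total engineer-days = 30 over 8 days ⇒ peak ≥ ⌈30/8⌉ = 4, so 4 is optimal.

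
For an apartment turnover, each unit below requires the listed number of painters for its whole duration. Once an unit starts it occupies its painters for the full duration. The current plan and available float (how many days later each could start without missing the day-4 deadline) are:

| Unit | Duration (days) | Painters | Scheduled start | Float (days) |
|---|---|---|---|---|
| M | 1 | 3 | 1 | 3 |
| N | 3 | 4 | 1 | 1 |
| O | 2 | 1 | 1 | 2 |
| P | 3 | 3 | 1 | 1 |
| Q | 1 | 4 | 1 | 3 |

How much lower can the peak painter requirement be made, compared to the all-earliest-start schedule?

7

Early-start peak: d1:15  d2:8  d3:7  d4:0 ⇒ 15.
Leveled (M@1, N@1, O@1, P@2, Q@4): d1:8  d2:8  d3:7  d4:7 ⇒ 8.
Reduction 15 − 8 = 7.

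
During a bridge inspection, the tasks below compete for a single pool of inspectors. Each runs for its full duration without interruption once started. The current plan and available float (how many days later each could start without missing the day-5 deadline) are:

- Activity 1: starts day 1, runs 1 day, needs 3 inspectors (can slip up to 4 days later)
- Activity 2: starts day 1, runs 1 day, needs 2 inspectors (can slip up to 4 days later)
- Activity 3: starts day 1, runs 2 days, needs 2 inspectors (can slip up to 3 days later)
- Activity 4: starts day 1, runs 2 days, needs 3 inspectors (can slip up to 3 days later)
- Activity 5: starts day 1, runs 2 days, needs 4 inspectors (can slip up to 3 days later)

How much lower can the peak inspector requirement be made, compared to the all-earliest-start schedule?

Early-start peak: d1:14  d2:9  d3:0  d4:0  d5:0 ⇒ 14.
Leveled (Activity 1@1, Activity 2@1, Activity 3@2, Activity 4@2, Activity 5@4): d1:5  d2:5  d3:5  d4:4  d5:4 ⇒ 5.
Reduction 14 − 5 = 9.

9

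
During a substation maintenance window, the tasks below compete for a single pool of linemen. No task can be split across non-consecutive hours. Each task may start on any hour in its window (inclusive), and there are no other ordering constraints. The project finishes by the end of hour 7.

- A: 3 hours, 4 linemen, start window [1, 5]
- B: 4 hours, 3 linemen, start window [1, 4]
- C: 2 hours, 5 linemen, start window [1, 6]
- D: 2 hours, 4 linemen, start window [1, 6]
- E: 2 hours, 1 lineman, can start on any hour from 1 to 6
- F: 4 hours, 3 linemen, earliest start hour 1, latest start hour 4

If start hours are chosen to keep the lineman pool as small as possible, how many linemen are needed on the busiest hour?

Early-start (A@1, B@1, C@1, D@1, E@1, F@1) gives peak 20: h1:20  h2:20  h3:10  h4:6  h5:0  h6:0  h7:0.
Shift C→5, D→4, E→5.
Schedule A@1, B@1, C@5, D@4, E@5, F@1: h1:10  h2:10  h3:10  h4:10  h5:10  h6:6  h7:0 — peak 10.

10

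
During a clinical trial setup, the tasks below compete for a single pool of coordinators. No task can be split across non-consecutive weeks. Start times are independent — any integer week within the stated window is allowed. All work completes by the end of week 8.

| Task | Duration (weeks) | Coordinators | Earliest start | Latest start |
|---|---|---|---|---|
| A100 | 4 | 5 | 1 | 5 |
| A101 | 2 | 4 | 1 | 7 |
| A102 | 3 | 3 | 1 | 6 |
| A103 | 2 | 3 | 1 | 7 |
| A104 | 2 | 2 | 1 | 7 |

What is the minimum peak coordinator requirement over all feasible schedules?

Early-start (A100@1, A101@1, A102@1, A103@1, A104@1) gives peak 17: w1:17  w2:17  w3:8  w4:5  w5:0  w6:0  w7:0  w8:0.
Shift A101→5, A102→5, A103→7.
Schedule A100@1, A101@5, A102@5, A103@7, A104@1: w1:7  w2:7  w3:5  w4:5  w5:7  w6:7  w7:6  w8:3 — peak 7.

7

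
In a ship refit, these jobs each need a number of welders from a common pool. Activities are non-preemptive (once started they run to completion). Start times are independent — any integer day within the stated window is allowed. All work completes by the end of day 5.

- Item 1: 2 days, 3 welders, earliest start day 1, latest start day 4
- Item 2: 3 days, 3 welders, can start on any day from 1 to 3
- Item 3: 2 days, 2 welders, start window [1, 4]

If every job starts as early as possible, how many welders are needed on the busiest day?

Early-start schedule: Item 1@1, Item 2@1, Item 3@1.
Load per day: day 1: 8, day 2: 8, day 3: 3, day 4: 0, day 5: 0.
Peak is 8.

8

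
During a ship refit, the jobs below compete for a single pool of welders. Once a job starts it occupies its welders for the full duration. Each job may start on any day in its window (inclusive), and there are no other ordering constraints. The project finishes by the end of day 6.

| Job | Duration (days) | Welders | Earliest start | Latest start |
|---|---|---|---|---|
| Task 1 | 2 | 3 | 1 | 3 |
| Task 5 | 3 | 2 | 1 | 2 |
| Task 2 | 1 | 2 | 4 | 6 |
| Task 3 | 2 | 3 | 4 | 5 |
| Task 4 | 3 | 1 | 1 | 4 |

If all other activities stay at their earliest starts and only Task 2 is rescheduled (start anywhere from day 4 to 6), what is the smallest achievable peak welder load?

Task 2@4: d1:6  d2:6  d3:3  d4:5  d5:3  d6:0 → peak 6
Task 2@5: d1:6  d2:6  d3:3  d4:3  d5:5  d6:0 → peak 6
Task 2@6: d1:6  d2:6  d3:3  d4:3  d5:3  d6:2 → peak 6
Best is Task 2@4, peak 6.

6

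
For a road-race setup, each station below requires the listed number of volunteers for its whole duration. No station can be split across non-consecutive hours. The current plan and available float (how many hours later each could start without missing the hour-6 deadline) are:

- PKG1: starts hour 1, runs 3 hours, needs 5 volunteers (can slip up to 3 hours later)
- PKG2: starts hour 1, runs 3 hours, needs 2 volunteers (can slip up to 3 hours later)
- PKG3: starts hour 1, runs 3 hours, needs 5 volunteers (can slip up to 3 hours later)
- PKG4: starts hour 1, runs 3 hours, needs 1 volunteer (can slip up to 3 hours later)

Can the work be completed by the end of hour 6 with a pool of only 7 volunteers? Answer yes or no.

yes

Schedule PKG1@1, PKG2@1, PKG3@4, PKG4@4: h1:7  h2:7  h3:7  h4:6  h5:6  h6:6 — peak 7 ≤ 7.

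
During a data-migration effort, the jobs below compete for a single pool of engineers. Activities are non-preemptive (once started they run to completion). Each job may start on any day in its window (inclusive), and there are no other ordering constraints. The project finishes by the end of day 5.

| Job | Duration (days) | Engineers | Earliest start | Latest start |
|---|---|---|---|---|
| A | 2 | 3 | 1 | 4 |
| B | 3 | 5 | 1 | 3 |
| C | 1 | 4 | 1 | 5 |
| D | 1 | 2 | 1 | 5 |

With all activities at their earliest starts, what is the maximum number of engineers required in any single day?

Early-start schedule: A@1, B@1, C@1, D@1.
Load per day: day 1: 14, day 2: 8, day 3: 5, day 4: 0, day 5: 0.
Peak is 14.

14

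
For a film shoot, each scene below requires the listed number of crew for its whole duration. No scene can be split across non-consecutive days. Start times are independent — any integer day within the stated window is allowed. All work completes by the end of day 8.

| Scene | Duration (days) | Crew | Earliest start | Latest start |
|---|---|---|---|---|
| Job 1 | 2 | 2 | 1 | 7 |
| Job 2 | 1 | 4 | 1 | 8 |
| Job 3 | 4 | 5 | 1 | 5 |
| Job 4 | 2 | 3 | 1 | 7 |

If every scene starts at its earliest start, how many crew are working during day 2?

10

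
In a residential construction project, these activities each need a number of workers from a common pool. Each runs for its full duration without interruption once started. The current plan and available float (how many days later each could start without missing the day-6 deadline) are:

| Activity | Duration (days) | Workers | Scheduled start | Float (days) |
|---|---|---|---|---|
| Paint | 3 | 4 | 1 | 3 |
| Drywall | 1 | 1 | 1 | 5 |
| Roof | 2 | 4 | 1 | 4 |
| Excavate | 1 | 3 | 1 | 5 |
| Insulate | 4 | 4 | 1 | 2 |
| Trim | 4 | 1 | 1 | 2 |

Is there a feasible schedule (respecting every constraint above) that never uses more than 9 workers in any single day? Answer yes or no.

Schedule Paint@1, Drywall@1, Roof@1, Excavate@4, Insulate@3, Trim@2: d1:9  d2:9  d3:9  d4:8  d5:5  d6:4 — peak 9 ≤ 9.

yes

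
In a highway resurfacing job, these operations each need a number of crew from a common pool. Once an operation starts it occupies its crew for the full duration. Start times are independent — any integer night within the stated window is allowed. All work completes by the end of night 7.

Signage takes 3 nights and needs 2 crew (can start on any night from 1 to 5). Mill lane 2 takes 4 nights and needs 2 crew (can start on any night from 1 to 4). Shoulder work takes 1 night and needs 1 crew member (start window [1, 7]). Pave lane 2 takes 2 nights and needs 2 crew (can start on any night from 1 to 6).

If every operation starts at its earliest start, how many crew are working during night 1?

At early start, night 1 has: Signage, Mill lane 2, Shoulder work, Pave lane 2.
Demand: 2 + 2 + 1 + 2 = 7.

7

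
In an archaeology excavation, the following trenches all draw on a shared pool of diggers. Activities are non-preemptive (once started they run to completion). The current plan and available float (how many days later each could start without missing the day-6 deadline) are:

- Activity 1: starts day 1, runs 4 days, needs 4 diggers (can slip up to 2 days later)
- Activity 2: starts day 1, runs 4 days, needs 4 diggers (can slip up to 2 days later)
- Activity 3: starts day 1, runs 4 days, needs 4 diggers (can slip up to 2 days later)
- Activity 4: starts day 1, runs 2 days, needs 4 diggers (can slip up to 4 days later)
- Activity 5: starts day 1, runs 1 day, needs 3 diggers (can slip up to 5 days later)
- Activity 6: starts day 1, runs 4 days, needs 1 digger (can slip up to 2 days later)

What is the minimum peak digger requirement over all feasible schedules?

13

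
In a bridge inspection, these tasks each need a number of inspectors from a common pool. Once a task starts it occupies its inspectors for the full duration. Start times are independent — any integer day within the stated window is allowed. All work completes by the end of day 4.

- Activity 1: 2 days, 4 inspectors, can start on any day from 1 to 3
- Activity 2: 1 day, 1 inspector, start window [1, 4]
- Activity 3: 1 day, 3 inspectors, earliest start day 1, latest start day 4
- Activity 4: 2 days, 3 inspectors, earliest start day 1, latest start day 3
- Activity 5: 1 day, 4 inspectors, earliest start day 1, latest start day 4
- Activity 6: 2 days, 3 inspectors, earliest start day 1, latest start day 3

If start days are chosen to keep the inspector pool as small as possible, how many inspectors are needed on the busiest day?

Early-start (Activity 1@1, Activity 2@1, Activity 3@1, Activity 4@1, Activity 5@1, Activity 6@1) gives peak 18: d1:18  d2:10  d3:0  d4:0.
Shift Activity 2→3, Activity 4→2, Activity 5→4, Activity 6→3.
Schedule Activity 1@1, Activity 2@3, Activity 3@1, Activity 4@2, Activity 5@4, Activity 6@3: d1:7  d2:7  d3:7  d4:7 — peak 7.
Total inspector-days = 28 over 4 days ⇒ peak ≥ ⌈28/4⌉ = 7, so 7 is optimal.

7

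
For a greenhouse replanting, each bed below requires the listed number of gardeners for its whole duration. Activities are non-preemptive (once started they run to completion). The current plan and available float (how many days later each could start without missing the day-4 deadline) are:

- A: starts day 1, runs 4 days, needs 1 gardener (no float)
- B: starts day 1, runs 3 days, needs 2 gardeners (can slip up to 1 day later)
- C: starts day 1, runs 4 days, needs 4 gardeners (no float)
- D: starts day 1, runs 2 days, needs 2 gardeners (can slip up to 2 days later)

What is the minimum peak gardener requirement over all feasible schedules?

9

Schedule A@1, B@1, C@1, D@1: d1:9  d2:9  d3:7  d4:5 — peak 9.
No arrangement of the 6 feasible schedules does better.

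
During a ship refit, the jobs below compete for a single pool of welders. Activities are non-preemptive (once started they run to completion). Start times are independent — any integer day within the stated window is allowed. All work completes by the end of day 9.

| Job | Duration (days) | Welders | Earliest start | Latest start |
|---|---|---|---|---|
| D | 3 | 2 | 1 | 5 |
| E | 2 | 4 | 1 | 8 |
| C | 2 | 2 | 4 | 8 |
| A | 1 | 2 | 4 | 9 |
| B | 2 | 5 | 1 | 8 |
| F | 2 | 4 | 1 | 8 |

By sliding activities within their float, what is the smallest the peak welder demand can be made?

5

Early-start (D@1, E@1, C@4, A@4, B@1, F@1) gives peak 15: d1:15  d2:15  d3:2  d4:4  d5:2  d6:0  d7:0  d8:0  d9:0.
Shift D→5, C→5, A→7, B→3, F→8.
Schedule D@5, E@1, C@5, A@7, B@3, F@8: d1:4  d2:4  d3:5  d4:5  d5:4  d6:4  d7:4  d8:4  d9:4 — peak 5.
Total welder-days = 38 over 9 days ⇒ peak ≥ ⌈38/9⌉ = 5, so 5 is optimal.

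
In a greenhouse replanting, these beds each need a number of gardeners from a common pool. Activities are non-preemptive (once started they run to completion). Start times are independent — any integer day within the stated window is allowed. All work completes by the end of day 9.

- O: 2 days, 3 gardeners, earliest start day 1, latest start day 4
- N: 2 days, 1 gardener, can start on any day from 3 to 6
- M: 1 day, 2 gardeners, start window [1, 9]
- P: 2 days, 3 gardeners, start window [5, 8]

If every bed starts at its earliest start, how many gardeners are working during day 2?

3

At early start, day 2 has: O.
Demand: 3 = 3.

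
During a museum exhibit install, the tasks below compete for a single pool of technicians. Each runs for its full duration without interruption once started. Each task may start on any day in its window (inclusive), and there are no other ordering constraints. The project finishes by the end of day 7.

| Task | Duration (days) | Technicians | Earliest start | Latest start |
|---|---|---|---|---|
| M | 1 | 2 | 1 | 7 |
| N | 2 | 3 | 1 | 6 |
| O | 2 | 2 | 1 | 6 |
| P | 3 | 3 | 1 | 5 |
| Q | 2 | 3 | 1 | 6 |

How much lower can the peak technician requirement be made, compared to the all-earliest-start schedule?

8

Early-start peak: d1:13  d2:11  d3:3  d4:0  d5:0  d6:0  d7:0 ⇒ 13.
Leveled (M@1, N@1, O@2, P@3, Q@6): d1:5  d2:5  d3:5  d4:3  d5:3  d6:3  d7:3 ⇒ 5.
Reduction 13 − 5 = 8.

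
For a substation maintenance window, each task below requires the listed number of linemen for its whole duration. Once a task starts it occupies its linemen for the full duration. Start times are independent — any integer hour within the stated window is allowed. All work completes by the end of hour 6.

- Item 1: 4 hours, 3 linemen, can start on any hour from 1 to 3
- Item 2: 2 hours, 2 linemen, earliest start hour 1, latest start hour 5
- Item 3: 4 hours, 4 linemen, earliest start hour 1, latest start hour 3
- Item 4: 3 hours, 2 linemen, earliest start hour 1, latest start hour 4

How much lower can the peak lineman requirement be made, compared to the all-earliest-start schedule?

Early-start peak: h1:11  h2:11  h3:9  h4:7  h5:0  h6:0 ⇒ 11.
Leveled (Item 1@1, Item 2@1, Item 3@1, Item 4@3): h1:9  h2:9  h3:9  h4:9  h5:2  h6:0 ⇒ 9.
Reduction 11 − 9 = 2.

2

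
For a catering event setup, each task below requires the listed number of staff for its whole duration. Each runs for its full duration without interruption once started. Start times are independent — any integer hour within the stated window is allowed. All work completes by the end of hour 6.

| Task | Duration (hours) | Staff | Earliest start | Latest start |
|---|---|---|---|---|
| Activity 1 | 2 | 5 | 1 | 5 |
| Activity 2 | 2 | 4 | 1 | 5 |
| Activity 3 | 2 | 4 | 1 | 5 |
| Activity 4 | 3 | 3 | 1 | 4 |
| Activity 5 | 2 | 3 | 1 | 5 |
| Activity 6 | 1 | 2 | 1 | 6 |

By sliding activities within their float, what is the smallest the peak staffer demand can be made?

8

Early-start (Activity 1@1, Activity 2@1, Activity 3@1, Activity 4@1, Activity 5@1, Activity 6@1) gives peak 21: h1:21  h2:19  h3:3  h4:0  h5:0  h6:0.
Shift Activity 2→3, Activity 3→4, Activity 5→5, Activity 6→6.
Schedule Activity 1@1, Activity 2@3, Activity 3@4, Activity 4@1, Activity 5@5, Activity 6@6: h1:8  h2:8  h3:7  h4:8  h5:7  h6:5 — peak 8.
Total staffer-hours = 43 over 6 hours ⇒ peak ≥ ⌈43/6⌉ = 8, so 8 is optimal.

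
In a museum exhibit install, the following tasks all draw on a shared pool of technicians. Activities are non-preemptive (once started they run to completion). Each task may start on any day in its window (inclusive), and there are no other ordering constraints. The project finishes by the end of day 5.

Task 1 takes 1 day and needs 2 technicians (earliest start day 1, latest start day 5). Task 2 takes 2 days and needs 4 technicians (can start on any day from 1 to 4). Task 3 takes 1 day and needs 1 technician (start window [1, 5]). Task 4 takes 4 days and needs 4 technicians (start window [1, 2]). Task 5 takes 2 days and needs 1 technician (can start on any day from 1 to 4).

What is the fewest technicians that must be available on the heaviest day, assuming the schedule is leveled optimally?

Early-start (Task 1@1, Task 2@1, Task 3@1, Task 4@1, Task 5@1) gives peak 12: d1:12  d2:9  d3:4  d4:4  d5:0.
Shift Task 4→2, Task 5→3.
Schedule Task 1@1, Task 2@1, Task 3@1, Task 4@2, Task 5@3: d1:7  d2:8  d3:5  d4:5  d5:4 — peak 8.

8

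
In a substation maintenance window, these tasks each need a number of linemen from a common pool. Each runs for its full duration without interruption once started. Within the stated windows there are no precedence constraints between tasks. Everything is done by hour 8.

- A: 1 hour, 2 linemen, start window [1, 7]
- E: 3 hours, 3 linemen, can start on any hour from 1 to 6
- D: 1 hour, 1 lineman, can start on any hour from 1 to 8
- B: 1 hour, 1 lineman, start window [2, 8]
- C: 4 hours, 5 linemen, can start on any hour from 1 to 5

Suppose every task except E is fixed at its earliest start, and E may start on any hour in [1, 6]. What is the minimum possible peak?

8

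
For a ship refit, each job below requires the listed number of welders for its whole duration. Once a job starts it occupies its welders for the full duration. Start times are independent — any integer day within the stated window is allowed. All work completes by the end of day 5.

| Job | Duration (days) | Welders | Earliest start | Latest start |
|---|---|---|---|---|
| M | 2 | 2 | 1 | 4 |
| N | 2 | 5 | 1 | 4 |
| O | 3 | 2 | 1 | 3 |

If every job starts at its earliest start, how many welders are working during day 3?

2

At early start, day 3 has: O.
Demand: 2 = 2.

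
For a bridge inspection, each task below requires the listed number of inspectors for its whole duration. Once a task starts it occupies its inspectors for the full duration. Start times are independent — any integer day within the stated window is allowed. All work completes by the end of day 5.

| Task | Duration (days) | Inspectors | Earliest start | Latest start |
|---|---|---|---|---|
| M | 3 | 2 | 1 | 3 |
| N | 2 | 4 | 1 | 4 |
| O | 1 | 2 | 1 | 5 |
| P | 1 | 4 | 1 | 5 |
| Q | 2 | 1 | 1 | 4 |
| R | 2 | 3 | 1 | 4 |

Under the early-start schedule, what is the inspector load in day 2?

At early start, day 2 has: M, N, Q, R.
Demand: 2 + 4 + 1 + 3 = 10.

10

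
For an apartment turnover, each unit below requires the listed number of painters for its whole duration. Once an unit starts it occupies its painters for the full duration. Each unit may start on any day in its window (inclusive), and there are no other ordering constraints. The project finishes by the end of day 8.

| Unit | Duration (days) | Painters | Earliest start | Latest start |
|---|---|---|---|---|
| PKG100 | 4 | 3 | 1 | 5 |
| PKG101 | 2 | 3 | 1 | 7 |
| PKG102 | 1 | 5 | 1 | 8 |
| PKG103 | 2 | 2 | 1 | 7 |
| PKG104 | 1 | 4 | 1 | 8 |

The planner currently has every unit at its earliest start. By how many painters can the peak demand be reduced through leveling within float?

Early-start peak: d1:17  d2:8  d3:3  d4:3  d5:0  d6:0  d7:0  d8:0 ⇒ 17.
Leveled (PKG100@1, PKG101@5, PKG102@7, PKG103@1, PKG104@8): d1:5  d2:5  d3:3  d4:3  d5:3  d6:3  d7:5  d8:4 ⇒ 5.
Reduction 17 − 5 = 12.

12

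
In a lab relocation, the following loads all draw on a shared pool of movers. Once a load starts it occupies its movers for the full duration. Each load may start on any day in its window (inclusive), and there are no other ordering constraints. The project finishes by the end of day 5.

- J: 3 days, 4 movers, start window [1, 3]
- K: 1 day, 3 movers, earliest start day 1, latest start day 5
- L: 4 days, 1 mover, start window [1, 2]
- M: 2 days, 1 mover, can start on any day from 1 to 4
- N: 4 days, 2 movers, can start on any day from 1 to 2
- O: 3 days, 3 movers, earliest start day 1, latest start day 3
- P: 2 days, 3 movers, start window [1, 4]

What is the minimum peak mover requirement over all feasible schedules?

Early-start (J@1, K@1, L@1, M@1, N@1, O@1, P@1) gives peak 17: d1:17  d2:14  d3:10  d4:3  d5:0.
Shift N→2, O→3, P→4.
Schedule J@1, K@1, L@1, M@1, N@2, O@3, P@4: d1:9  d2:8  d3:10  d4:9  d5:8 — peak 10.

10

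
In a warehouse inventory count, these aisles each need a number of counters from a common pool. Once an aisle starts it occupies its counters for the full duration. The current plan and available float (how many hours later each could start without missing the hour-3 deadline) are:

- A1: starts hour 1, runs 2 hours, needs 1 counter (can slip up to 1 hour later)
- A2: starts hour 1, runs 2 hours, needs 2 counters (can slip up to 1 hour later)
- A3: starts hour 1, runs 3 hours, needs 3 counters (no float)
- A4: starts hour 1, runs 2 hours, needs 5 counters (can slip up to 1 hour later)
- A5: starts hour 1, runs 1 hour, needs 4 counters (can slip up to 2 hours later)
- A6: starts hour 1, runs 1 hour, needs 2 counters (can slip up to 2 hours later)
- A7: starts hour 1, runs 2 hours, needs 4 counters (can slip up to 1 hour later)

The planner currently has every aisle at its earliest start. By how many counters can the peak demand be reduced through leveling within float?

Early-start peak: h1:21  h2:15  h3:3 ⇒ 21.
Leveled (A1@1, A2@1, A3@1, A4@1, A5@1, A6@3, A7@2): h1:15  h2:15  h3:9 ⇒ 15.
Reduction 21 − 15 = 6.

6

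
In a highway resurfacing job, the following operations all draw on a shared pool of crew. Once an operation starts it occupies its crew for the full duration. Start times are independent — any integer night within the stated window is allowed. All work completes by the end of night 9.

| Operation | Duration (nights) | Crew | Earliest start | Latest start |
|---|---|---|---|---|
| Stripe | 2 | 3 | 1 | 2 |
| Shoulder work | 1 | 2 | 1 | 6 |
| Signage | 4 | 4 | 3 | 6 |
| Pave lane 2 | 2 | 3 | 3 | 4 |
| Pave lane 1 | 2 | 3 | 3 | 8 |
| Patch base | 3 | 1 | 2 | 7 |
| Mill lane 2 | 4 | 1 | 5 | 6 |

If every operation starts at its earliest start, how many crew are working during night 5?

At early start, night 5 has: Signage, Mill lane 2.
Demand: 4 + 1 = 5.

5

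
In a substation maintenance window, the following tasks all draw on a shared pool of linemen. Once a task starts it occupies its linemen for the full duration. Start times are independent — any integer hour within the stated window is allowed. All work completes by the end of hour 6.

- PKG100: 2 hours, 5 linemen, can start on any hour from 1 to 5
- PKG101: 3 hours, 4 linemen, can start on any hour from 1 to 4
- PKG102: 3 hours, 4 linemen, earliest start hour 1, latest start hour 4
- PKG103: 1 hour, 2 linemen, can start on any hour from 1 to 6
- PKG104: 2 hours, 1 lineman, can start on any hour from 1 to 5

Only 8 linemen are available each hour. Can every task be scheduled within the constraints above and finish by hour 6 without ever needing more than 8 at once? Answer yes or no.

Schedule PKG100@1, PKG101@3, PKG102@3, PKG103@1, PKG104@1: h1:8  h2:6  h3:8  h4:8  h5:8  h6:0 — peak 8 ≤ 8.

yes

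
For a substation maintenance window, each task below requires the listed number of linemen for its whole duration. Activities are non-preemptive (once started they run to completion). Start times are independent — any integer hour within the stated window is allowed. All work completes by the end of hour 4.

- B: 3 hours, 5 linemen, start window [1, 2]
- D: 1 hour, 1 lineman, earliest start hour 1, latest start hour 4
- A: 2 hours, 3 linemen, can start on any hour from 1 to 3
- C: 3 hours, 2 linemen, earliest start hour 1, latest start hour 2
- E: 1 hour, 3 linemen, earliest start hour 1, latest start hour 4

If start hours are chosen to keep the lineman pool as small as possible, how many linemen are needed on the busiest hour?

Early-start (B@1, D@1, A@1, C@1, E@1) gives peak 14: h1:14  h2:10  h3:7  h4:0.
Shift C→2, E→3.
Schedule B@1, D@1, A@1, C@2, E@3: h1:9  h2:10  h3:10  h4:2 — peak 10.

10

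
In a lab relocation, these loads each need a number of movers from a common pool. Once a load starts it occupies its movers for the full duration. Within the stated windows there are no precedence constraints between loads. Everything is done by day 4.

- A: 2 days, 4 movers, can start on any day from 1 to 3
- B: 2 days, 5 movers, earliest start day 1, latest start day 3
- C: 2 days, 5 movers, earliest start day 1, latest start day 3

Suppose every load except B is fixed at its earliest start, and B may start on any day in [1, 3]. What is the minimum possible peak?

9

B@1: d1:14  d2:14  d3:0  d4:0 → peak 14
B@2: d1:9  d2:14  d3:5  d4:0 → peak 14
B@3: d1:9  d2:9  d3:5  d4:5 → peak 9
Best is B@3, peak 9.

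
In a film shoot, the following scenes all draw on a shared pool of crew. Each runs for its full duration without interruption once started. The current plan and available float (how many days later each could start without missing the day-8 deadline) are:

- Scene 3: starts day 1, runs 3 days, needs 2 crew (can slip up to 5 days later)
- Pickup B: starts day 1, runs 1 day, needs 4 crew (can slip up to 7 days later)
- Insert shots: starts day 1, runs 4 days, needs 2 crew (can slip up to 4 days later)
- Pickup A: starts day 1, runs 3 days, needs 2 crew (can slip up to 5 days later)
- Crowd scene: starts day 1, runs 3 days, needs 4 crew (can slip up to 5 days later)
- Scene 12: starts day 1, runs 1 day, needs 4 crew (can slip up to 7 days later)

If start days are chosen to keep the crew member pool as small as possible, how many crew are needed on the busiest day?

6

Early-start (Scene 3@1, Pickup B@1, Insert shots@1, Pickup A@1, Crowd scene@1, Scene 12@1) gives peak 18: d1:18  d2:10  d3:10  d4:2  d5:0  d6:0  d7:0  d8:0.
Shift Insert shots→2, Pickup A→2, Crowd scene→5, Scene 12→8.
Schedule Scene 3@1, Pickup B@1, Insert shots@2, Pickup A@2, Crowd scene@5, Scene 12@8: d1:6  d2:6  d3:6  d4:4  d5:6  d6:4  d7:4  d8:4 — peak 6.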